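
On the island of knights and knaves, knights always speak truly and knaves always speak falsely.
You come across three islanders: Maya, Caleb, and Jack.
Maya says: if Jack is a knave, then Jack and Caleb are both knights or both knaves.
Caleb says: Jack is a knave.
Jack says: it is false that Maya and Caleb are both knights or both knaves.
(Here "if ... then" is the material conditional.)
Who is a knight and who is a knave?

Maya is a knight, Caleb is a knave, and Jack is a knight.

Suppose Maya is a knave. Then Maya's statement "if Jack is a knave, then Jack and Caleb are both knights or both knaves" would have to be false. Checking the 4 ways to assign the others, none is consistent with every speaker.
(For instance, with Caleb=knave, Jack=knight, Maya's claim "if Jack is a knave, then Jack and Caleb are both knights or both knaves" comes out true where it would need to be false.)
So Maya must be a knight, making "if Jack is a knave, then Jack and Caleb are both knights or both knaves" true. Taking Maya=knight, Caleb=knave, Jack=knight, each remaining statement checks out:
  Caleb (knave): "Jack is a knave" — false. ✓
  Jack (knight): "it is false that Maya and Caleb are both knights or both knaves" — true. ✓
This is the unique consistent assignment.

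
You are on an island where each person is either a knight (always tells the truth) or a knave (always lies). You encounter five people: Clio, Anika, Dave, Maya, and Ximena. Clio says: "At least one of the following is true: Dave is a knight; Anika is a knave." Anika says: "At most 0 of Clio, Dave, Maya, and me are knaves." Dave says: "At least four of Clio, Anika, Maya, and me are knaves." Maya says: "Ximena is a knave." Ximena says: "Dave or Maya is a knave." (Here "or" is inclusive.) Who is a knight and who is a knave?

Clio is a knight, Anika is a knave, Dave is a knave, Maya is a knave, and Ximena is a knight.

Suppose Clio is a knave. Then Clio's statement "at least one of the following is true: Dave is a knight; Anika is a knave" would have to be false. Checking the 16 ways to assign the others, none is consistent with every speaker.
(For instance, with Anika=knave, Dave=knave, Maya=knave, Ximena=knight, Clio's claim "at least one of the following is true: Dave is a knight; Anika is a knave" comes out true where it would need to be false.)
So Clio must be a knight, making "at least one of the following is true: Dave is a knight; Anika is a knave" true. Taking Clio=knight, Anika=knave, Dave=knave, Maya=knave, Ximena=knight, each remaining statement checks out:
  Anika (knave): "at most 0 of Clio, Dave, Maya, and me are knaves" — false. ✓
  Dave (knave): "at least four of Clio, Anika, Maya, and me are knaves" — false. ✓
  Maya (knave): "Ximena is a knave" — false. ✓
  Ximena (knight): "Dave or Maya is a knave" — true. ✓
This is the unique consistent assignment.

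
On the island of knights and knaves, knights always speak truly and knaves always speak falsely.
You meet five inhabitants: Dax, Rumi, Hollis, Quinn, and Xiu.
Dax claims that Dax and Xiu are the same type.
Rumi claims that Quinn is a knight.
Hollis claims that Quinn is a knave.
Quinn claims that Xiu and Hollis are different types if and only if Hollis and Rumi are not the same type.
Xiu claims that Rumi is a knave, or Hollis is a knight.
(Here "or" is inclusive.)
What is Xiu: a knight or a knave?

Xiu is a knight.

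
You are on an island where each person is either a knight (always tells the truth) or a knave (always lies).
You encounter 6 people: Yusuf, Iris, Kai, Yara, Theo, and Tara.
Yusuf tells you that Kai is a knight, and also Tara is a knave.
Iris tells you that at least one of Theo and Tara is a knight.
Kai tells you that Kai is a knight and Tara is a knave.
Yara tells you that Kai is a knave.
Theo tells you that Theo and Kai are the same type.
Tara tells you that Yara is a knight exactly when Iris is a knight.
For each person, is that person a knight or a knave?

Yusuf is a knight, Iris is a knight, Kai is a knight, Yara is a knave, Theo is a knight, and Tara is a knave.

Yusuf (knight): "Kai is a knight, and also Tara is a knave" — true. ✓
Iris is a knight, and the claim "at least one of Theo and Tara is a knight" is indeed true.
Kai is a knight; "Kai is a knight and Tara is a knave" is true, as required.
Yara is a knave; "Kai is a knave" is false, as required.
Theo (knight): "Theo and Kai are the same type" — true. ✓
As a knave, Tara's statement "Yara is a knight exactly when Iris is a knight" should be false; it is.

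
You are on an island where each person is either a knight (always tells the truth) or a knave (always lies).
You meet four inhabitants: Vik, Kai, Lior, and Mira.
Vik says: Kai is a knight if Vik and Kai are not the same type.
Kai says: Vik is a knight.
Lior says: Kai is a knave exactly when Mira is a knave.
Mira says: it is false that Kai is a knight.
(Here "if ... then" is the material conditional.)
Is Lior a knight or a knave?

Consistent assignments: {Vik=knight, Kai=knight, Lior=knave, Mira=knave}
In every consistent assignment, Lior is a knave.

Lior is a knave.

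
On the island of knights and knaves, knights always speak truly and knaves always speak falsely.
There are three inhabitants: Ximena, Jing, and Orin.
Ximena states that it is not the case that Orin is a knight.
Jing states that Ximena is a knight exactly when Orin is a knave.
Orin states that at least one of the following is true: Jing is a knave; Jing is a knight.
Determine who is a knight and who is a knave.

Ximena is a knave, Jing is a knight, and Orin is a knight.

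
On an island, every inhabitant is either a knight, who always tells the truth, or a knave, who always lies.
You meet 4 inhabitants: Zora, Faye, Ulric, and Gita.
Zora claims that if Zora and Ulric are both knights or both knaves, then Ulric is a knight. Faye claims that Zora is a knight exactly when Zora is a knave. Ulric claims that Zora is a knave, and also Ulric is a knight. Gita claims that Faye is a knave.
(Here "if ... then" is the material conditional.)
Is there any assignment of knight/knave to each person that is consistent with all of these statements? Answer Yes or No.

Yes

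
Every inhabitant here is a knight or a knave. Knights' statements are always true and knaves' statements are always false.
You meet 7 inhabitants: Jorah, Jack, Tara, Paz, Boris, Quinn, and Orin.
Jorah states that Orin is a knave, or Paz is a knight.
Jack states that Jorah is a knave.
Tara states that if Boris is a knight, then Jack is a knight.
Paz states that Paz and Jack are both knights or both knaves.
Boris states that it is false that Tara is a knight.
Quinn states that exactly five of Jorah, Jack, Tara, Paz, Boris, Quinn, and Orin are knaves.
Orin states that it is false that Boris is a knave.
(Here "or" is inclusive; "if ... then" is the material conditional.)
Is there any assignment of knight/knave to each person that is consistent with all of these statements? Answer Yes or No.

No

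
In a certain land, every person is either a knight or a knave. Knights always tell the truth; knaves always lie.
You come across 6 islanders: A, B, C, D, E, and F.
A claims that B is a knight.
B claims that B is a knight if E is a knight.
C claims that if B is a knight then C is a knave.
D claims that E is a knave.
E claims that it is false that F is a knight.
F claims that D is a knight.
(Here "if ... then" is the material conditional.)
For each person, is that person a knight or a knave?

Knights: C and E. Knaves: A, B, D, and F.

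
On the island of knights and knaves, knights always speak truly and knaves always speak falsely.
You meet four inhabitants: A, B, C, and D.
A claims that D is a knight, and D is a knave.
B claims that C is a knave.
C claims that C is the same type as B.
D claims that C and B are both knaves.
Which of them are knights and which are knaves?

A is a knave, B is a knight, C is a knave, and D is a knave.

A is a knave, so "D is a knight, and D is a knave" must be false — and it is.
Since B is a knight, "C is a knave" needs to be true, which holds.
Since C is a knave, "C is the same type as B" needs to be false, which holds.
Since D is a knave, "C and B are both knaves" needs to be false, which holds.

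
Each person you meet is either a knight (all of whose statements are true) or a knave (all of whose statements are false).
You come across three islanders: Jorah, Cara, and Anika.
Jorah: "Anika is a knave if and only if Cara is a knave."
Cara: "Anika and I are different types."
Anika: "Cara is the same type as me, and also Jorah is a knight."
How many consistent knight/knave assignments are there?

Consistent assignments:
  Jorah=knave, Cara=knight, Anika=knave

1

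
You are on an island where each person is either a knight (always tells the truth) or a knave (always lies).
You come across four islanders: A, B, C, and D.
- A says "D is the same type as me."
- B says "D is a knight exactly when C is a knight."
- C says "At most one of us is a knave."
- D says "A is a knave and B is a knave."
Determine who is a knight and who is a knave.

A is a knave, B is a knave, C is a knave, and D is a knight.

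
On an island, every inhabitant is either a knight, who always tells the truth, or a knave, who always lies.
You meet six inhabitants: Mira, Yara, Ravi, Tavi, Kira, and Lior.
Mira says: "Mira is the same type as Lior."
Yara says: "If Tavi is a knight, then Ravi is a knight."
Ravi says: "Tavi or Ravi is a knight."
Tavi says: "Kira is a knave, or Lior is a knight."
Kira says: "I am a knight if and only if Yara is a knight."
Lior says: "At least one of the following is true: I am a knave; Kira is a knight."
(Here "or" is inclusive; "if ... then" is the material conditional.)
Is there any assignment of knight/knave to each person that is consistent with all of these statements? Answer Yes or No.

Yes

One consistent assignment: Mira=knight, Yara=knight, Ravi=knight, Tavi=knight, Kira=knight, Lior=knight.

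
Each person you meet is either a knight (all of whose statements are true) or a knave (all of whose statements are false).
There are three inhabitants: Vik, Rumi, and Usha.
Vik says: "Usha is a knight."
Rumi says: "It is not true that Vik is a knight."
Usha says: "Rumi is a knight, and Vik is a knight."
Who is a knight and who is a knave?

Suppose Vik is a knight. Then Vik's statement "Usha is a knight" would have to be true. Checking the 4 ways to assign the others, none is consistent with every speaker.
(For instance, with Rumi=knight, Usha=knave, Vik's claim "Usha is a knight" comes out false where it would need to be true.)
So Vik must be a knave, making "Usha is a knight" false. Taking Vik=knave, Rumi=knight, Usha=knave, each remaining statement checks out:
  Rumi (knight): "it is not true that Vik is a knight" — true. ✓
  Usha (knave): "Rumi is a knight, and Vik is a knight" — false. ✓
This is the unique consistent assignment.

Vik is a knave, Rumi is a knight, and Usha is a knave.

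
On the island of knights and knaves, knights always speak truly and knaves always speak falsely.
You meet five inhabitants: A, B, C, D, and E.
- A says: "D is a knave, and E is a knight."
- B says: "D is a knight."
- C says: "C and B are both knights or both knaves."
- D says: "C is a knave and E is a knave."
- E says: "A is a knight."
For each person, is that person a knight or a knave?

A is a knave, B is a knight, C is a knave, D is a knight, and E is a knave.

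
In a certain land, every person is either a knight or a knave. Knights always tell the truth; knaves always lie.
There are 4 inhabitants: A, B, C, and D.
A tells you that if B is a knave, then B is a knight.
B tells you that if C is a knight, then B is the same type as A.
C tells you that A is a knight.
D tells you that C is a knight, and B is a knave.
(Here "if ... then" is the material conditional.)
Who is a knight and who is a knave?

A is a knight, B is a knight, C is a knight, and D is a knave.

A (knight): "if B is a knave, then B is a knight" — True. ✓
B is a knight, and the claim "if C is a knight, then B is the same type as A" is indeed True.
C is a knight; "A is a knight" is True, as required.
D is a knave, so "C is a knight, and B is a knave" must be False — and it is.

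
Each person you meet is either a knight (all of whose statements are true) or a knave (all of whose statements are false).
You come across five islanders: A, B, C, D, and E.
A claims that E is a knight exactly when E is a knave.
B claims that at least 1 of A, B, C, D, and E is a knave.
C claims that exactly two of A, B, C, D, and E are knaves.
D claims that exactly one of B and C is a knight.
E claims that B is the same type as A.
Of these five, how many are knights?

The unique consistent assignment is A=knave, B=knight, C=knave, D=knight, E=knave.
That has 2 knights.

2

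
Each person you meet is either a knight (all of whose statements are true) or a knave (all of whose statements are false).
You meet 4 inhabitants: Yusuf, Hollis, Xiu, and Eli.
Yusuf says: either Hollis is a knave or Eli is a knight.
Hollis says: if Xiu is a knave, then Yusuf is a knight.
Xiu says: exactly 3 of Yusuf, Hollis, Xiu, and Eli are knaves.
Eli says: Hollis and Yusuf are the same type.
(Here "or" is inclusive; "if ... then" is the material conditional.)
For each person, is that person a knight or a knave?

Knights: Yusuf, Hollis, and Eli. Knaves: Xiu.

Yusuf (knight): "either Hollis is a knave or Eli is a knight" — true. ✓
As a knight, Hollis's statement "if Xiu is a knave, then Yusuf is a knight" should be true; it is.
As a knave, Xiu's statement "exactly 3 of Yusuf, Hollis, Xiu, and Eli are knaves" should be False; it is.
As a knight, Eli's statement "Hollis and Yusuf are the same type" should be true; it is.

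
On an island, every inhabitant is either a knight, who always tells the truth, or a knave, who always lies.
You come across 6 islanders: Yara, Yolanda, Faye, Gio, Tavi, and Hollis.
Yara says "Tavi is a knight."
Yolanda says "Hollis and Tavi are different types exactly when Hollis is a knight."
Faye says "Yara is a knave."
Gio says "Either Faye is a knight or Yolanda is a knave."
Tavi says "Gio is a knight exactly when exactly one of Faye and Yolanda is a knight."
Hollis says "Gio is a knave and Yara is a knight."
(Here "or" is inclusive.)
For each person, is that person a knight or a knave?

Yara is a knave, and the claim "Tavi is a knight" is indeed False.
Yolanda (knight): "Hollis and Tavi are different types exactly when Hollis is a knight" — true. ✓
As a knight, Faye's statement "Yara is a knave" should be true; it is.
Gio is a knight, so "either Faye is a knight or Yolanda is a knave" must be true — and it is.
Tavi is a knave; "Gio is a knight exactly when exactly one of Faye and Yolanda is a knight" is False, as required.
As a knave, Hollis's statement "Gio is a knave and Yara is a knight" should be False; it is.

Knights: Yolanda, Faye, and Gio. Knaves: Yara, Tavi, and Hollis.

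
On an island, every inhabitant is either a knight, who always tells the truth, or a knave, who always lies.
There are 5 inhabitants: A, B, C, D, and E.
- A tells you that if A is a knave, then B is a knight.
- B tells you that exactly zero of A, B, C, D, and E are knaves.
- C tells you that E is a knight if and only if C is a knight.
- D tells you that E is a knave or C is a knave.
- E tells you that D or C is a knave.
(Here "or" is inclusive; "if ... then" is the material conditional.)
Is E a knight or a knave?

E is a knight.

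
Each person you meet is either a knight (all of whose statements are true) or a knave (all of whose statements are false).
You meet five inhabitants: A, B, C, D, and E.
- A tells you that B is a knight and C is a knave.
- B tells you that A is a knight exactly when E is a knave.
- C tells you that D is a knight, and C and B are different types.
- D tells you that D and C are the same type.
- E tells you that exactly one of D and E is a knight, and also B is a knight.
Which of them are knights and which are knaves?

As a knave, A's statement "B is a knight and C is a knave" should be false; it is.
B (knave): "A is a knight exactly when E is a knave" — false. ✓
C (knight): "D is a knight, and C and B are different types" — True. ✓
D (knight): "D and C are the same type" — True. ✓
E is a knave, so "exactly one of D and E is a knight, and also B is a knight" must be false — and it is.

Knights: C and D. Knaves: A, B, and E.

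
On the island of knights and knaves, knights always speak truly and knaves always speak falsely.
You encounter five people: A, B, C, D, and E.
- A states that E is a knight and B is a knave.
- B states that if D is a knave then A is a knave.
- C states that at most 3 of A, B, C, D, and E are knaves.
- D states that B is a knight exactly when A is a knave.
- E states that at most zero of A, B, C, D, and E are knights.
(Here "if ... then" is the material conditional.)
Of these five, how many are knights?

3

The unique consistent assignment is A=knave, B=knight, C=knight, D=knight, E=knave.
That has 3 knights.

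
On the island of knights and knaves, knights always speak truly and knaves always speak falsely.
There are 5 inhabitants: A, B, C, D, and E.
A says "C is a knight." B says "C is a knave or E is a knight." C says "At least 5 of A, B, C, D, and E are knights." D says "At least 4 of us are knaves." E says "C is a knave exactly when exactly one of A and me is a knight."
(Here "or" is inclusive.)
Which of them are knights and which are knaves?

A is a knave, B is a knight, C is a knave, D is a knave, and E is a knight.

Since A is a knave, "C is a knight" needs to be false, which holds.
B is a knight, and the claim "C is a knave or E is a knight" is indeed True.
C (knave): "at least 5 of A, B, C, D, and E are knights" — false. ✓
D (knave): "at least 4 of us are knaves" — false. ✓
E (knight): "C is a knave exactly when exactly one of A and me is a knight" — True. ✓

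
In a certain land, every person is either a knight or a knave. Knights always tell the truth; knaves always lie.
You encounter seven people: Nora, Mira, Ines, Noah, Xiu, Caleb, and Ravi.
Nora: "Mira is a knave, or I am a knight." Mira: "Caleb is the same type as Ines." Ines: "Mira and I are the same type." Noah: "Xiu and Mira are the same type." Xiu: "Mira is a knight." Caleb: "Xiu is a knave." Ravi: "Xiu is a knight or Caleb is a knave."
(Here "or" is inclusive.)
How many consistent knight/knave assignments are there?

2

Consistent assignments:
  Nora=knight, Mira=knight, Ines=knave, Noah=knight, Xiu=knight, Caleb=knave, Ravi=knight
  Nora=knave, Mira=knight, Ines=knave, Noah=knight, Xiu=knight, Caleb=knave, Ravi=knight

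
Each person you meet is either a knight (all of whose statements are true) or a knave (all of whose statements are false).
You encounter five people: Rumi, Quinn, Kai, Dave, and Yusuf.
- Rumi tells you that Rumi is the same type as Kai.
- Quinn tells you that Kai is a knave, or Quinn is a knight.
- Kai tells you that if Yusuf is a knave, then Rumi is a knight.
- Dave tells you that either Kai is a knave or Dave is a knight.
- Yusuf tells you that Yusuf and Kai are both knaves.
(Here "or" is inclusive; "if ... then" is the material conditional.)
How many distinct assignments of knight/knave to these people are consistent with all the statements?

4

Consistent assignments:
  Rumi=knight, Quinn=knight, Kai=knight, Dave=knight, Yusuf=knave
  Rumi=knight, Quinn=knight, Kai=knight, Dave=knave, Yusuf=knave
  Rumi=knight, Quinn=knave, Kai=knight, Dave=knight, Yusuf=knave
  Rumi=knight, Quinn=knave, Kai=knight, Dave=knave, Yusuf=knave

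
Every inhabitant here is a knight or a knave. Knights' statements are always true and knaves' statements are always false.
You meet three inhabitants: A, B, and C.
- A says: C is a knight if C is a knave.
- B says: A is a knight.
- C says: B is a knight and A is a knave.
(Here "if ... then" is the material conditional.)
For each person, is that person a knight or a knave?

A (knave): "C is a knight if C is a knave" — false. ✓
B is a knave; "A is a knight" is false, as required.
Since C is a knave, "B is a knight and A is a knave" needs to be false, which holds.

A is a knave, B is a knave, and C is a knave.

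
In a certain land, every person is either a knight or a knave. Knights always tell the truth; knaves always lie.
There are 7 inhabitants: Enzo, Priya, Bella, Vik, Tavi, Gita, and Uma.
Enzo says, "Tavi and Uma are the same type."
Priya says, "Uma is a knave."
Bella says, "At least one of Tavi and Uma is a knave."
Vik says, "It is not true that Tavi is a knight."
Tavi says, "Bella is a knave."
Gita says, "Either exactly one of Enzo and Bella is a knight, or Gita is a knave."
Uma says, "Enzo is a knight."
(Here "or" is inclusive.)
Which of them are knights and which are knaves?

As a knight, Enzo's statement "Tavi and Uma are the same type" should be true; it is.
Priya is a knave, so "Uma is a knave" must be False — and it is.
Bella is a knave; "at least one of Tavi and Uma is a knave" is False, as required.
Since Vik is a knave, "it is not true that Tavi is a knight" needs to be False, which holds.
Tavi is a knight; "Bella is a knave" is true, as required.
Since Gita is a knight, "either exactly one of Enzo and Bella is a knight, or Gita is a knave" needs to be true, which holds.
Uma (knight): "Enzo is a knight" — true. ✓

Enzo is a knight, Priya is a knave, Bella is a knave, Vik is a knave, Tavi is a knight, Gita is a knight, and Uma is a knight.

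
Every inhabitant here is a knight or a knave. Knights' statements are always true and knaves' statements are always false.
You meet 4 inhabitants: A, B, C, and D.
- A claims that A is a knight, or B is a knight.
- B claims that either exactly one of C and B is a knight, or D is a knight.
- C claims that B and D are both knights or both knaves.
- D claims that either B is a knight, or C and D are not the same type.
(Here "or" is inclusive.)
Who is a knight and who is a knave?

Knights: A, B, C, and D. Knaves: none.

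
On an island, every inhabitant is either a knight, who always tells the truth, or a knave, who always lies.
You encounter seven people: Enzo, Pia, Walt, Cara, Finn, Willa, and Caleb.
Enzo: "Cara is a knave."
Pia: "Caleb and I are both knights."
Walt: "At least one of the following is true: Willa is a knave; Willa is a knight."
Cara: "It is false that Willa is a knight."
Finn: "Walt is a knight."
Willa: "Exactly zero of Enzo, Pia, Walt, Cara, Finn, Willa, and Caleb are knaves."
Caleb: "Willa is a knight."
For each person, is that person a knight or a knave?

Enzo is a knave, and the claim "Cara is a knave" is indeed False.
Pia is a knave, so "Caleb and I are both knights" must be False — and it is.
Walt is a knight, so "at least one of the following is true: Willa is a knave; Willa is a knight" must be True — and it is.
Cara is a knight; "it is false that Willa is a knight" is True, as required.
Since Finn is a knight, "Walt is a knight" needs to be True, which holds.
Willa is a knave; "exactly zero of Enzo, Pia, Walt, Cara, Finn, Willa, and Caleb are knaves" is False, as required.
As a knave, Caleb's statement "Willa is a knight" should be False; it is.

Enzo is a knave, Pia is a knave, Walt is a knight, Cara is a knight, Finn is a knight, Willa is a knave, and Caleb is a knave.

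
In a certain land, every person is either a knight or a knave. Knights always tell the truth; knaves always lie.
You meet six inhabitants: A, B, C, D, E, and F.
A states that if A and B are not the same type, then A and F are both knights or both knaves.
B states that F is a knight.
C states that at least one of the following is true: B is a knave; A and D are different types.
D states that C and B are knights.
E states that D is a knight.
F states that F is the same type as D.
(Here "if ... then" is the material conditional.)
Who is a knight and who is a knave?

Knights: B, C, D, E, and F. Knaves: A.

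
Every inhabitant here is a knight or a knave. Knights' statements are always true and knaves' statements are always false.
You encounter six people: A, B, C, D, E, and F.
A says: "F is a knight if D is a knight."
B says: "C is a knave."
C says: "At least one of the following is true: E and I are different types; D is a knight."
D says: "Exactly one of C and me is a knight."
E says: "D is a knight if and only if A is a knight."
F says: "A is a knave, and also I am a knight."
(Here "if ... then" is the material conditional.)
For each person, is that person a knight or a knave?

A is a knight, so "F is a knight if D is a knight" must be true — and it is.
B (knight): "C is a knave" — true. ✓
C (knave): "at least one of the following is true: E and I are different types; D is a knight" — False. ✓
D is a knave, so "exactly one of C and me is a knight" must be False — and it is.
Since E is a knave, "D is a knight if and only if A is a knight" needs to be False, which holds.
F (knave): "A is a knave, and also I am a knight" — False. ✓

Knights: A and B. Knaves: C, D, E, and F.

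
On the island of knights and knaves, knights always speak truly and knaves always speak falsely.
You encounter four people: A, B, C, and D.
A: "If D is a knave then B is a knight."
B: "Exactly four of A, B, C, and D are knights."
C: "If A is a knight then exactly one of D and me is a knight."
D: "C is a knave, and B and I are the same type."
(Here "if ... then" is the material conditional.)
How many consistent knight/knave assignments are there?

1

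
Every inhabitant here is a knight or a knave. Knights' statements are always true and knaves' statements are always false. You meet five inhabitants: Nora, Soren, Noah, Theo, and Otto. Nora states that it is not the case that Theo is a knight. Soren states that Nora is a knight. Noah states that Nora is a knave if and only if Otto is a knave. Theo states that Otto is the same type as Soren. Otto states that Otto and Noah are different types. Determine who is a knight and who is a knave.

Knights: Nora and Soren. Knaves: Noah, Theo, and Otto.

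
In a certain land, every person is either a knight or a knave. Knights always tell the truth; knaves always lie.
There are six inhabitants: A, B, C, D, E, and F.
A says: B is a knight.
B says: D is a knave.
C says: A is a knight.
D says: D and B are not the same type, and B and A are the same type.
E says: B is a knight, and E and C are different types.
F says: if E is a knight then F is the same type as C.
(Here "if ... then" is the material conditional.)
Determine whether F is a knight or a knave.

Consistent assignments: {A=knave, B=knave, C=knave, D=knight, E=knave, F=knight}
In every consistent assignment, F is a knight.

F is a knight.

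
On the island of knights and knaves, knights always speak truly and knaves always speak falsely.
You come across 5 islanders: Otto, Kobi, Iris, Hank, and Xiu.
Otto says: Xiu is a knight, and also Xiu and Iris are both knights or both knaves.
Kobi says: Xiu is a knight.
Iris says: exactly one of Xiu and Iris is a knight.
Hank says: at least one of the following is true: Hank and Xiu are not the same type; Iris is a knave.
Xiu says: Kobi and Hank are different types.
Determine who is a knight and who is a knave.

Otto is a knave, Kobi is a knave, Iris is a knight, Hank is a knave, and Xiu is a knave.

Suppose Otto is a knight. Then Otto's statement "Xiu is a knight, and also Xiu and Iris are both knights or both knaves" would have to be true. Checking the 16 ways to assign the others, none is consistent with every speaker.
(For instance, with Kobi=knave, Iris=knight, Hank=knave, Xiu=knave, Otto's claim "Xiu is a knight, and also Xiu and Iris are both knights or both knaves" comes out false where it would need to be true.)
So Otto must be a knave, making "Xiu is a knight, and also Xiu and Iris are both knights or both knaves" false. Taking Otto=knave, Kobi=knave, Iris=knight, Hank=knave, Xiu=knave, each remaining statement checks out:
  Kobi (knave): "Xiu is a knight" — false. ✓
  Iris (knight): "exactly one of Xiu and Iris is a knight" — true. ✓
  Hank (knave): "at least one of the following is true: Hank and Xiu are not the same type; Iris is a knave" — false. ✓
  Xiu (knave): "Kobi and Hank are different types" — false. ✓
This is the unique consistent assignment.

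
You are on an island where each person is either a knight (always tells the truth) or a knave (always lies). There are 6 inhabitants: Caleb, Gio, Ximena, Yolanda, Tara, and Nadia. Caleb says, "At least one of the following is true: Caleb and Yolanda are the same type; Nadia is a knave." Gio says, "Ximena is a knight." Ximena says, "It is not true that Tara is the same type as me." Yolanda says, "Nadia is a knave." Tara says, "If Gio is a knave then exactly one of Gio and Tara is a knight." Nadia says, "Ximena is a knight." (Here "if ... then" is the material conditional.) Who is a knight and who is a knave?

Knights: Caleb and Yolanda. Knaves: Gio, Ximena, Tara, and Nadia.

Caleb is a knight; "at least one of the following is true: Caleb and Yolanda are the same type; Nadia is a knave" is True, as required.
Gio (knave): "Ximena is a knight" — False. ✓
Since Ximena is a knave, "it is not true that Tara is the same type as me" needs to be False, which holds.
Yolanda (knight): "Nadia is a knave" — True. ✓
Since Tara is a knave, "if Gio is a knave then exactly one of Gio and Tara is a knight" needs to be False, which holds.
Nadia is a knave, so "Ximena is a knight" must be False — and it is.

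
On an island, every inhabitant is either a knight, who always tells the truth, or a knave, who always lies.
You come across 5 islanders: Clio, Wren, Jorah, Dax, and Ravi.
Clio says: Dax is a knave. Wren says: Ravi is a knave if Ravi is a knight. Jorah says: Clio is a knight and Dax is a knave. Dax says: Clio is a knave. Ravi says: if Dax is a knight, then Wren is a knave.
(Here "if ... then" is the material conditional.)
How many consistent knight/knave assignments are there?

3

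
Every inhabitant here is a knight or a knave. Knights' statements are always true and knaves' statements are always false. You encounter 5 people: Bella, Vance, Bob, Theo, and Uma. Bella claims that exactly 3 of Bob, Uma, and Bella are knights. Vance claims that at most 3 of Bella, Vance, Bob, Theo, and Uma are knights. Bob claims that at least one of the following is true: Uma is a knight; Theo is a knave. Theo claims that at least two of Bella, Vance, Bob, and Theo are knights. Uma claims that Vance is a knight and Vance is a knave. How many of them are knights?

2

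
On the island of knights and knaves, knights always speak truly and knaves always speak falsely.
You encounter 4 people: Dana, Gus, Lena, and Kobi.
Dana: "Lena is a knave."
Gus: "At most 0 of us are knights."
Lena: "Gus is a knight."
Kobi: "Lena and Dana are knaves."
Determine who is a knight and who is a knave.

Suppose Dana is a knave. Then Dana's statement "Lena is a knave" would have to be false. Checking the 8 ways to assign the others, none is consistent with every speaker.
(For instance, with Gus=knave, Lena=knave, Kobi=knave, Dana's claim "Lena is a knave" comes out true where it would need to be false.)
So Dana must be a knight, making "Lena is a knave" true. Taking Dana=knight, Gus=knave, Lena=knave, Kobi=knave, each remaining statement checks out:
  Gus (knave): "at most 0 of us are knights" — false. ✓
  Lena (knave): "Gus is a knight" — false. ✓
  Kobi (knave): "Lena and Dana are knaves" — false. ✓
This is the unique consistent assignment.

Dana is a knight, Gus is a knave, Lena is a knave, and Kobi is a knave.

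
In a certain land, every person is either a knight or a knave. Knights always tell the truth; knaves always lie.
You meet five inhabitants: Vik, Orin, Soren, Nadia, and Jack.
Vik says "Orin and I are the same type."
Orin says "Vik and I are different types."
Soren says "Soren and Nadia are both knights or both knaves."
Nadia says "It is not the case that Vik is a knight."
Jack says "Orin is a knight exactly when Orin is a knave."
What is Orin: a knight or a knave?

Orin is a knight.

Consistent assignments: {Vik=knave, Orin=knight, Soren=knight, Nadia=knight, Jack=knave}; {Vik=knave, Orin=knight, Soren=knave, Nadia=knight, Jack=knave}
In every consistent assignment, Orin is a knight.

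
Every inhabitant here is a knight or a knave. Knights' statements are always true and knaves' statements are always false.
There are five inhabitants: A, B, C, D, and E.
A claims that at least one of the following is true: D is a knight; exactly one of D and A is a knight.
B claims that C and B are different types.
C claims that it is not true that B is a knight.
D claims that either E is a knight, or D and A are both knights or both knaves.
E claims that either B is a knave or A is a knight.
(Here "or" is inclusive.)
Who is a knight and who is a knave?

Suppose A is a knave. Then A's statement "at least one of the following is true: D is a knight; exactly one of D and A is a knight" would have to be false. Checking the 16 ways to assign the others, none is consistent with every speaker.
(For instance, with B=knight, C=knave, D=knight, E=knight, A's claim "at least one of the following is true: D is a knight; exactly one of D and A is a knight" comes out true where it would need to be false.)
So A must be a knight, making "at least one of the following is true: D is a knight; exactly one of D and A is a knight" true. Taking A=knight, B=knight, C=knave, D=knight, E=knight, each remaining statement checks out:
  B (knight): "C and B are different types" — true. ✓
  C (knave): "it is not true that B is a knight" — false. ✓
  D (knight): "either E is a knight, or D and A are both knights or both knaves" — true. ✓
  E (knight): "either B is a knave or A is a knight" — true. ✓
This is the unique consistent assignment.

A is a knight, B is a knight, C is a knave, D is a knight, and E is a knight.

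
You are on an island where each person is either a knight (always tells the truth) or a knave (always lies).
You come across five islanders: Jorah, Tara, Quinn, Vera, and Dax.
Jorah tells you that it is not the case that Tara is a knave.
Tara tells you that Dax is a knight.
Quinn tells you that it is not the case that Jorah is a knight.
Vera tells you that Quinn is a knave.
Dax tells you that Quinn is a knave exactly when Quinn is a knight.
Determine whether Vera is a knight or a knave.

Vera is a knave.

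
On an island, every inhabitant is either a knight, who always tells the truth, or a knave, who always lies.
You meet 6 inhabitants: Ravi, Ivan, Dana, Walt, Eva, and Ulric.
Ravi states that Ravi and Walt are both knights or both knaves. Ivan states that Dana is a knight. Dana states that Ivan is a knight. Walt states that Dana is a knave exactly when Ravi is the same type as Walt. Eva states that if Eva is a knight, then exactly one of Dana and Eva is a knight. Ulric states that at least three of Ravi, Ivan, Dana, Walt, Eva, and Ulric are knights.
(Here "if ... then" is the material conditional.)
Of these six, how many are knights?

4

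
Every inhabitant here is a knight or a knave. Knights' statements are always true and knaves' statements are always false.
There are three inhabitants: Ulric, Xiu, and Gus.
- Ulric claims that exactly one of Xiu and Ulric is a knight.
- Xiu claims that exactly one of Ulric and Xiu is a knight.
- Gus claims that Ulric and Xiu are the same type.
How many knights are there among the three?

The unique consistent assignment is Ulric=knave, Xiu=knave, Gus=knight.
That has 1 knight.

1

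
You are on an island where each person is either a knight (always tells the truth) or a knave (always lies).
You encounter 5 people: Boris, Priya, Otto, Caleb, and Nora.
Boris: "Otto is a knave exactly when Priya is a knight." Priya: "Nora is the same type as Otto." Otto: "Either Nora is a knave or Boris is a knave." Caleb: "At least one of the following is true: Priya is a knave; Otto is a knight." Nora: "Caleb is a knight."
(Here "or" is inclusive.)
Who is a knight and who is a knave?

Boris is a knave, Priya is a knight, Otto is a knight, Caleb is a knight, and Nora is a knight.

Suppose Boris is a knight. Then Boris's statement "Otto is a knave exactly when Priya is a knight" would have to be true. Checking the 16 ways to assign the others, none is consistent with every speaker.
(For instance, with Priya=knight, Otto=knight, Caleb=knight, Nora=knight, Boris's claim "Otto is a knave exactly when Priya is a knight" comes out false where it would need to be true.)
So Boris must be a knave, making "Otto is a knave exactly when Priya is a knight" false. Taking Boris=knave, Priya=knight, Otto=knight, Caleb=knight, Nora=knight, each remaining statement checks out:
  Priya (knight): "Nora is the same type as Otto" — true. ✓
  Otto (knight): "either Nora is a knave or Boris is a knave" — true. ✓
  Caleb (knight): "at least one of the following is true: Priya is a knave; Otto is a knight" — true. ✓
  Nora (knight): "Caleb is a knight" — true. ✓
This is the unique consistent assignment.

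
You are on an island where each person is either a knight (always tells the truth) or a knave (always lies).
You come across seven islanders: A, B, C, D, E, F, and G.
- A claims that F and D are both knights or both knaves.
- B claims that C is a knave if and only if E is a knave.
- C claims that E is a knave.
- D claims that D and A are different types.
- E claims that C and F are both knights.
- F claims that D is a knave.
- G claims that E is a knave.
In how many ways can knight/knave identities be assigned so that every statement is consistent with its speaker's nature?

1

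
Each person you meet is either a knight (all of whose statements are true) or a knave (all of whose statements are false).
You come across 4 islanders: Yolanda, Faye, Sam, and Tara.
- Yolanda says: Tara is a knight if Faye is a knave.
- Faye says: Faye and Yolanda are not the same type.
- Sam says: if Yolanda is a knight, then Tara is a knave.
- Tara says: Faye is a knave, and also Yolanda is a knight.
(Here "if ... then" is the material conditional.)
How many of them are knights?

1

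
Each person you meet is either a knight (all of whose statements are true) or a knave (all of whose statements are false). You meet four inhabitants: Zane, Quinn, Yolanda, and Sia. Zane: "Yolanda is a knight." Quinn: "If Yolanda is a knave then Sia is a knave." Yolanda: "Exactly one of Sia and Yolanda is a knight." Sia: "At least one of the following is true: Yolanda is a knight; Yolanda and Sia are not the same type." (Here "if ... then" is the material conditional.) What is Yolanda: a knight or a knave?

Yolanda is a knave.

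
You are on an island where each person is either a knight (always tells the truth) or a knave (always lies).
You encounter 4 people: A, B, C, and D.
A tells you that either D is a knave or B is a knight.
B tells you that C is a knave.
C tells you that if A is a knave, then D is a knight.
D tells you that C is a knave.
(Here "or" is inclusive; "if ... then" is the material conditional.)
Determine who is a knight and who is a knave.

Knights: A and C. Knaves: B and D.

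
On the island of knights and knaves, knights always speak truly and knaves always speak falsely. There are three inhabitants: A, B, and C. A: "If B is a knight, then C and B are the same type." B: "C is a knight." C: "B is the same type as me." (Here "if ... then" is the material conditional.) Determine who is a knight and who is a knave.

A is a knight, and the claim "if B is a knight, then C and B are the same type" is indeed true.
B is a knight, so "C is a knight" must be true — and it is.
C is a knight; "B is the same type as me" is true, as required.

Knights: A, B, and C. Knaves: none.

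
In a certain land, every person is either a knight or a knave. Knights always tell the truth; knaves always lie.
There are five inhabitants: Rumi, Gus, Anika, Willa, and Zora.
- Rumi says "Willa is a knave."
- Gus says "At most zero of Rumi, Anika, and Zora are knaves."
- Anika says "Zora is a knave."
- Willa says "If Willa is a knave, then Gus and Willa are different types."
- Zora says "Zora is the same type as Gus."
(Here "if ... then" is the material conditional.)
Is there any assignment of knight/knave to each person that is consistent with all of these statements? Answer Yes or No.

No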